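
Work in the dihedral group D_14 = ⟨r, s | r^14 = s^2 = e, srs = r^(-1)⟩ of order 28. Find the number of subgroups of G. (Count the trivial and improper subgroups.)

28

|G| = 28, so by Lagrange every subgroup order divides 28. Divisors: 1, 2, 4, 7, 14, 28.
Subgroups by order — order 1: 1; order 2: 15; order 4: 7; order 7: 1; order 14: 3; order 28: 1.
Total: 1 + 15 + 7 + 1 + 3 + 1 = 28.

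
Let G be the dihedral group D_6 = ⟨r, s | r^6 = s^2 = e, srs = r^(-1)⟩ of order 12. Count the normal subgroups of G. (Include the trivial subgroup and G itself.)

G has 16 subgroups. Checking conjugation-invariance by order — order 1: 1/1 normal; order 2: 1/7 normal; order 3: 1/1 normal; order 4: 0/3 normal; order 6: 3/3 normal; order 12: 1/1 normal.
Total normal subgroups: 7.

7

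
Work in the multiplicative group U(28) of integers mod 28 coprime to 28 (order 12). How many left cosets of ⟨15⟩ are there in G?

|⟨15⟩| = 2 and |G| = 12.
By Lagrange, [G : H] = |G|/|H| = 12/2 = 6.

6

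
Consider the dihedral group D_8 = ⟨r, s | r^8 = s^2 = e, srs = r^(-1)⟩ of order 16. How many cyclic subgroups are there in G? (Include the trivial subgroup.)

12

Group the elements of G by the cyclic subgroup they generate; each cyclic subgroup of order d accounts for φ(d) elements.
Cyclic subgroups by order — order 1: 1; order 2: 9; order 4: 1; order 8: 1.
Total: 12.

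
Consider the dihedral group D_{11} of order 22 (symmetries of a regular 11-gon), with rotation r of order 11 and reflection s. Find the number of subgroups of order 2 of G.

|G| = 22 and 2 | 22, so subgroups of order 2 are possible by Lagrange.
The subgroups of order 2 are: {e, r^10s}; {e, r^2s}; {e, r^3s}; {e, r^4s}; … (11 in all).
So G has 11 subgroups of order 2.

11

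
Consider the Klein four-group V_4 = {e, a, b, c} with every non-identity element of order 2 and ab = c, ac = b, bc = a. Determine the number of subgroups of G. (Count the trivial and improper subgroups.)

5

|G| = 4, so by Lagrange every subgroup order divides 4. Divisors: 1, 2, 4.
Subgroups by order — order 1: 1; order 2: 3; order 4: 1.
Total: 1 + 3 + 1 = 5.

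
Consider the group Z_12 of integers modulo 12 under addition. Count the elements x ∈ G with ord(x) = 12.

In a cyclic group of order 12, the number of elements of order d (for d | 12) is φ(d).
φ(12) = 4.

4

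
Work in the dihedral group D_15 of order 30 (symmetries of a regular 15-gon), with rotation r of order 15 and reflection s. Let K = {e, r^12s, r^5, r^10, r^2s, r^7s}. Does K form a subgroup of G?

|K| = 6 divides |G| = 30, consistent with Lagrange.
K contains the identity, every element's inverse is in K, and K is closed under ·: it is a subgroup.

Yes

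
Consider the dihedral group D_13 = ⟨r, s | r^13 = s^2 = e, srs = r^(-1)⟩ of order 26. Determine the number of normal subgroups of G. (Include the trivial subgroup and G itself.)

G has 16 subgroups. Checking conjugation-invariance by order — order 1: 1/1 normal; order 2: 0/13 normal; order 13: 1/1 normal; order 26: 1/1 normal.
Total normal subgroups: 3.

3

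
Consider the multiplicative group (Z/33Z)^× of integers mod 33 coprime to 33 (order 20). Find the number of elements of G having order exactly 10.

12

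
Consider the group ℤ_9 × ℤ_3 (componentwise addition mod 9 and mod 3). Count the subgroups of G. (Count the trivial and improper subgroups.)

10

|G| = 27, so by Lagrange every subgroup order divides 27. Divisors: 1, 3, 9, 27.
Subgroups by order — order 1: 1; order 3: 4; order 9: 4; order 27: 1.
Total: 1 + 4 + 4 + 1 = 10.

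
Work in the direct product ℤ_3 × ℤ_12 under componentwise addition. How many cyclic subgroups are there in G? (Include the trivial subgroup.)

15

Group the elements of G by the cyclic subgroup they generate; each cyclic subgroup of order d accounts for φ(d) elements.
Cyclic subgroups by order — order 1: 1; order 2: 1; order 3: 4; order 4: 1; order 6: 4; order 12: 4.
Total: 15.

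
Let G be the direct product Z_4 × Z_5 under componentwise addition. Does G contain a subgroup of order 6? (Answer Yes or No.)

6 does not divide |G| = 20, so by Lagrange no subgroup of order 6 exists.

No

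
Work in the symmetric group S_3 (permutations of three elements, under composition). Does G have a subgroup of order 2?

Yes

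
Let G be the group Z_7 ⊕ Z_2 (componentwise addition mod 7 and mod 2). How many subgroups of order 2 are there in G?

|G| = 14 and 2 | 14, so subgroups of order 2 are possible by Lagrange.
The subgroups of order 2 are: {(0,0), (0,1)}.
So G has 1 subgroup of order 2.

1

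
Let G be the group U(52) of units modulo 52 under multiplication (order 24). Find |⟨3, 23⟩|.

12

|⟨3⟩| = 6 and |⟨23⟩| = 6, so |H| is a multiple of lcm(6, 6) = 6 and divides |G| = 24.
Closing under the operation: H = {1, 3, 9, 17, 23, 25, 27, 29, 35, 43, 49, 51}, so |H| = 12.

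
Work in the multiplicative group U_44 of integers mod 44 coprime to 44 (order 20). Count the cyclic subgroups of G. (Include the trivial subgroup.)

8

A cyclic subgroup of order d is generated by each of its φ(d) elements of order d, so the cyclic subgroups of order d number (#elements of order d)/φ(d).
Cyclic subgroups by order — order 1: 1; order 2: 3; order 5: 1; order 10: 3.
Total: 8.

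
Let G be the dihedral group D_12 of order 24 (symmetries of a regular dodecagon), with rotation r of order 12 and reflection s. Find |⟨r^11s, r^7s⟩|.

6

|⟨r^11s⟩| = 2 and |⟨r^7s⟩| = 2, so |H| is a multiple of lcm(2, 2) = 2 and divides |G| = 24.
Closing under the operation: H = {e, r^4, r^8, r^3s, r^7s, r^11s}, so |H| = 6.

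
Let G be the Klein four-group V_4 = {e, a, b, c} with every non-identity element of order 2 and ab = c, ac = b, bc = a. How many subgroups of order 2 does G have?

|G| = 4 and 2 | 4, so subgroups of order 2 are possible by Lagrange.
The subgroups of order 2 are: {e, a}; {e, b}; {e, c}.
So G has 3 subgroups of order 2.

3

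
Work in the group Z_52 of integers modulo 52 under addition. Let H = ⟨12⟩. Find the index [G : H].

4

|⟨12⟩| = 13 and |G| = 52.
By Lagrange, [G : H] = |G|/|H| = 52/13 = 4.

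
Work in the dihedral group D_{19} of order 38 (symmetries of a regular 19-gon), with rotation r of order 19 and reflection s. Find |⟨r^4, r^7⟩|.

19

|⟨r^4⟩| = 19 and |⟨r^7⟩| = 19, so |H| is a multiple of lcm(19, 19) = 19 and divides |G| = 38.
Closing under the operation: H = {e, r, r^2, r^3, r^4, r^5, r^6, r^7, r^8, r^9, r^10, r^11, r^12, r^13, r^14, r^15, r^16, r^17, r^18}, so |H| = 19.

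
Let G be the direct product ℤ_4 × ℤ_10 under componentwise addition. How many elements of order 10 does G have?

An element (a,b) has order lcm(ord(a), ord(b)); count pairs with lcm equal to 10.
Enumerating gives 12 such elements.

12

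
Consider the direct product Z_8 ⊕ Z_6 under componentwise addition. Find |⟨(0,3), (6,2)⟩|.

|⟨(0,3)⟩| = 2 and |⟨(6,2)⟩| = 12, so |H| is a multiple of lcm(2, 12) = 12 and divides |G| = 48.
Closing under the operation: H = {(0,0), (0,1), (0,2), (0,3), (0,4), (0,5), (2,0), (2,1), (2,2), (2,3), (2,4), (2,5), (4,0), (4,1), (4,2), (4,3), (4,4), (4,5), (6,0), (6,1), (6,2), (6,3), (6,4), (6,5)}, so |H| = 24.

24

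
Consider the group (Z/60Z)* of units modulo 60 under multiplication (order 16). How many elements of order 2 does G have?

The elements of order 2 are: 11, 19, 29, 31, 41, 49, 59.
That's 7.

7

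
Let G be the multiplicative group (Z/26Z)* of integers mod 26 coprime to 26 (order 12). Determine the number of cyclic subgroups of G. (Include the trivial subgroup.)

6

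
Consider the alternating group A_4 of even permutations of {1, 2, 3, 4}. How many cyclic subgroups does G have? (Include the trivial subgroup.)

Each element a generates a cyclic subgroup ⟨a⟩; distinct elements may generate the same one (a cyclic group of order d has φ(d) generators).
Cyclic subgroups by order — order 1: 1; order 2: 3; order 3: 4.
Total: 8.

8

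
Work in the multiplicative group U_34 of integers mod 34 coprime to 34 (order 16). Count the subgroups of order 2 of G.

|G| = 16 and 2 | 16, so subgroups of order 2 are possible by Lagrange.
The subgroups of order 2 are: {1, 33}.
So G has 1 subgroup of order 2.

1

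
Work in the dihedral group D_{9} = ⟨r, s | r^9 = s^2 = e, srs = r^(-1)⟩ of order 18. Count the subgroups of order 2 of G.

|G| = 18 and 2 | 18, so subgroups of order 2 are possible by Lagrange.
The subgroups of order 2 are: {e, r^2s}; {e, r^3s}; {e, r^4s}; {e, r^5s}; … (9 in all).
So G has 9 subgroups of order 2.

9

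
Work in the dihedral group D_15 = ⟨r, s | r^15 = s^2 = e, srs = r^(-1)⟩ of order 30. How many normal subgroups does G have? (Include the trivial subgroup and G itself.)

5

G has 28 subgroups. Checking conjugation-invariance by order — order 1: 1/1 normal; order 2: 0/15 normal; order 3: 1/1 normal; order 5: 1/1 normal; order 6: 0/5 normal; order 10: 0/3 normal; order 15: 1/1 normal; order 30: 1/1 normal.
Total normal subgroups: 5.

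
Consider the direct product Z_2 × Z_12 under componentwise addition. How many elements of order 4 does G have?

4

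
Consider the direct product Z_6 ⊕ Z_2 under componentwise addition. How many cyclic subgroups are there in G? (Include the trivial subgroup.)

8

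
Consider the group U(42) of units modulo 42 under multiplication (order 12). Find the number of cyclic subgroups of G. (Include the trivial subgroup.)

8

A cyclic subgroup of order d is generated by each of its φ(d) elements of order d, so the cyclic subgroups of order d number (#elements of order d)/φ(d).
Cyclic subgroups by order — order 1: 1; order 2: 3; order 3: 1; order 6: 3.
Total: 8.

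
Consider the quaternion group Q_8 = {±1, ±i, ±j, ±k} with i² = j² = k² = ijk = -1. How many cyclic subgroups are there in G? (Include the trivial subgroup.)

A cyclic subgroup of order d is generated by each of its φ(d) elements of order d, so the cyclic subgroups of order d number (#elements of order d)/φ(d).
Cyclic subgroups by order — order 1: 1; order 2: 1; order 4: 3.
Total: 5.

5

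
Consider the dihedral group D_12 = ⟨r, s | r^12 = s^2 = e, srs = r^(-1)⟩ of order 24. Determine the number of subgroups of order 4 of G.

7

|G| = 24 and 4 | 24, so subgroups of order 4 are possible by Lagrange.
The subgroups of order 4 are: {e, r^6, r^4s, r^10s}; {e, r^6, r^5s, r^11s}; {e, r^6, r^2s, r^8s}; {e, r^3, r^6, r^9}; … (7 in all).
So G has 7 subgroups of order 4.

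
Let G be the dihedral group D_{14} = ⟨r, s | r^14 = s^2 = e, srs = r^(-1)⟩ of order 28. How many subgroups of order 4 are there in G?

|G| = 28 and 4 | 28, so subgroups of order 4 are possible by Lagrange.
The subgroups of order 4 are: {e, r^7, r^3s, r^10s}; {e, r^7, r^4s, r^11s}; {e, r^7, r^5s, r^12s}; {e, r^7, r^6s, r^13s}; … (7 in all).
So G has 7 subgroups of order 4.

7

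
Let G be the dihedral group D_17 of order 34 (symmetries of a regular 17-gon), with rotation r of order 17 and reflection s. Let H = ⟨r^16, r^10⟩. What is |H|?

|⟨r^16⟩| = 17 and |⟨r^10⟩| = 17, so |H| is a multiple of lcm(17, 17) = 17 and divides |G| = 34.
Closing under the operation: H = {e, r, r^2, r^3, r^4, r^5, r^6, r^7, r^8, r^9, r^10, r^11, r^12, r^13, r^14, r^15, r^16}, so |H| = 17.

17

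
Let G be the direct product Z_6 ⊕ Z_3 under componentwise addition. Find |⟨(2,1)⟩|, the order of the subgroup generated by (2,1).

3

The order of (2,1) in Z_6 × Z_3 is lcm(ord(2) in Z_6, ord(1) in Z_3).
ord(2) = 3 and ord(1) = 3, so |⟨(2,1)⟩| = lcm(3, 3) = 3.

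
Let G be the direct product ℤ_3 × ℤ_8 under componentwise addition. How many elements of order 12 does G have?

4

An element (a,b) has order lcm(ord(a), ord(b)); count pairs with lcm equal to 12.
Enumerating gives 4 such elements.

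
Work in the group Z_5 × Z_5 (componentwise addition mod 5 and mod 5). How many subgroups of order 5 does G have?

6

|G| = 25 and 5 | 25, so subgroups of order 5 are possible by Lagrange.
The subgroups of order 5 are: {(0,0), (0,1), (0,2), (0,3), (0,4)}; {(0,0), (1,0), (2,0), (3,0), (4,0)}; {(0,0), (1,1), (2,2), (3,3), (4,4)}; {(0,0), (1,2), (2,4), (3,1), (4,3)}; … (6 in all).
So G has 6 subgroups of order 5.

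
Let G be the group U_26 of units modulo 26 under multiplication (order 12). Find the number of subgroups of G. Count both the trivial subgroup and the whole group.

6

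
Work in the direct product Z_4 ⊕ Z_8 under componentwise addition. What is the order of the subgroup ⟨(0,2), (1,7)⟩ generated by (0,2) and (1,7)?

|⟨(0,2)⟩| = 4 and |⟨(1,7)⟩| = 8, so |H| is a multiple of lcm(4, 8) = 8 and divides |G| = 32.
Closing under the operation: H = {(0,0), (0,2), (0,4), (0,6), (1,1), (1,3), (1,5), (1,7), (2,0), (2,2), (2,4), (2,6), (3,1), (3,3), (3,5), (3,7)}, so |H| = 16.

16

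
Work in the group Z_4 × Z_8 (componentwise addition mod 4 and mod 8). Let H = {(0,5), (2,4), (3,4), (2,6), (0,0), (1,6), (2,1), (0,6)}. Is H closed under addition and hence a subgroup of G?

No

(2,6) ∈ H but its inverse (2,2) ∉ H, so H is not a subgroup.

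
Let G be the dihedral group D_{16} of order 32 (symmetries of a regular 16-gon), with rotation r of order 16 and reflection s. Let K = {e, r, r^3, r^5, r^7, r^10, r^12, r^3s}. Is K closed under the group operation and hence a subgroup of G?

No

r ∈ K but its inverse r^15 ∉ K, so K is not a subgroup.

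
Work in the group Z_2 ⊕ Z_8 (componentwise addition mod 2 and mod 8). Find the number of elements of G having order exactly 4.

An element (a,b) has order lcm(ord(a), ord(b)); count pairs with lcm equal to 4.
Enumerating gives 4 such elements.

4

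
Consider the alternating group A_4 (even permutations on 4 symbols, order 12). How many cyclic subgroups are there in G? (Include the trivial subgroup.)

A cyclic subgroup of order d is generated by each of its φ(d) elements of order d, so the cyclic subgroups of order d number (#elements of order d)/φ(d).
Cyclic subgroups by order — order 1: 1; order 2: 3; order 3: 4.
Total: 8.

8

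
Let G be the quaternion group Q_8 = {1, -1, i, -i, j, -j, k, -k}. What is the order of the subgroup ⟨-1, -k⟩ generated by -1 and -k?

|⟨-1⟩| = 2 and |⟨-k⟩| = 4, so |H| is a multiple of lcm(2, 4) = 4 and divides |G| = 8.
Closing under the operation: H = {1, -1, k, -k}, so |H| = 4.

4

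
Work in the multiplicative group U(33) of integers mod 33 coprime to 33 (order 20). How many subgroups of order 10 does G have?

3

|G| = 20 and 10 | 20, so subgroups of order 10 are possible by Lagrange.
The subgroups of order 10 are: {1, 4, 7, 10, 13, 16, 19, 25, 28, 31}; {1, 4, 5, 14, 16, 20, 23, 25, 26, 31}; {1, 2, 4, 8, 16, 17, 25, 29, 31, 32}.
So G has 3 subgroups of order 10.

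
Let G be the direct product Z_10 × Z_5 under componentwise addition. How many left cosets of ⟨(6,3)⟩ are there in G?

10

|⟨(6,3)⟩| = 5 and |G| = 50.
By Lagrange, [G : H] = |G|/|H| = 50/5 = 10.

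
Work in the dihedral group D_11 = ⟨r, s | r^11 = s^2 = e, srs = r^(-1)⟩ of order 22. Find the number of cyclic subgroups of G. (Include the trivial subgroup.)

13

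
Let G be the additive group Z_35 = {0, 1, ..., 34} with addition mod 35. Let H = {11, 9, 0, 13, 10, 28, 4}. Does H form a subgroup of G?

4 ∈ H but its inverse 31 ∉ H, so H is not a subgroup.

No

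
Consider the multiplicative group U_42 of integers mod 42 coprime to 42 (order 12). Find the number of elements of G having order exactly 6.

The elements of order 6 are: 5, 11, 17, 19, 23, 31.
That's 6.

6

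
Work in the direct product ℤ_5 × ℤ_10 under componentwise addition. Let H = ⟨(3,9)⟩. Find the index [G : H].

5

|⟨(3,9)⟩| = 10 and |G| = 50.
By Lagrange, [G : H] = |G|/|H| = 50/10 = 5.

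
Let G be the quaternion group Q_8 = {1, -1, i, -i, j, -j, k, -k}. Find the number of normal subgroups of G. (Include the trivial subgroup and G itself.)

G has 6 subgroups. Checking conjugation-invariance by order — order 1: 1/1 normal; order 2: 1/1 normal; order 4: 3/3 normal; order 8: 1/1 normal.
Total normal subgroups: 6.

6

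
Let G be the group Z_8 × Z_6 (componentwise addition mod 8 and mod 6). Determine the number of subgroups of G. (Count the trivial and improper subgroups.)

22

|G| = 48, so by Lagrange every subgroup order divides 48. Divisors: 1, 2, 3, 4, 6, 8, 12, 16, 24, 48.
Subgroups by order — order 1: 1; order 2: 3; order 3: 1; order 4: 3; order 6: 3; order 8: 3; order 12: 3; order 16: 1; order 24: 3; order 48: 1.
Total: 1 + 3 + 1 + 3 + 3 + 3 + 3 + 1 + 3 + 1 = 22.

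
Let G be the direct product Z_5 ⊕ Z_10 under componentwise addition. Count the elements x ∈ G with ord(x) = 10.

An element (a,b) has order lcm(ord(a), ord(b)); count pairs with lcm equal to 10.
Enumerating gives 24 such elements.

24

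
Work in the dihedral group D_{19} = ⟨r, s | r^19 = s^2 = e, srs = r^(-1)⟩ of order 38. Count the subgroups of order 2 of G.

19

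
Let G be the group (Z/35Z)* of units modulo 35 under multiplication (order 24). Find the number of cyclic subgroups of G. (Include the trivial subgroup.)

12

Each element a generates a cyclic subgroup ⟨a⟩; distinct elements may generate the same one (a cyclic group of order d has φ(d) generators).
Cyclic subgroups by order — order 1: 1; order 2: 3; order 3: 1; order 4: 2; order 6: 3; order 12: 2.
Total: 12.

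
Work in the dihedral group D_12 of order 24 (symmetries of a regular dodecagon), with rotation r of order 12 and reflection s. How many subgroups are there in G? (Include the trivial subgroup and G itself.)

|G| = 24, so by Lagrange every subgroup order divides 24. Divisors: 1, 2, 3, 4, 6, 8, 12, 24.
Subgroups by order — order 1: 1; order 2: 13; order 3: 1; order 4: 7; order 6: 5; order 8: 3; order 12: 3; order 24: 1.
Total: 1 + 13 + 1 + 7 + 5 + 3 + 3 + 1 = 34.

34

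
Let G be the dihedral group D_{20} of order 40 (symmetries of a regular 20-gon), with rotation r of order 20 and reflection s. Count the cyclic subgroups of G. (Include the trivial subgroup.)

26

A cyclic subgroup of order d is generated by each of its φ(d) elements of order d, so the cyclic subgroups of order d number (#elements of order d)/φ(d).
Cyclic subgroups by order — order 1: 1; order 2: 21; order 4: 1; order 5: 1; order 10: 1; order 20: 1.
Total: 26.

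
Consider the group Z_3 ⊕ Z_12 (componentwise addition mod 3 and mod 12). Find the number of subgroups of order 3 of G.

4

|G| = 36 and 3 | 36, so subgroups of order 3 are possible by Lagrange.
The subgroups of order 3 are: {(0,0), (0,4), (0,8)}; {(0,0), (1,0), (2,0)}; {(0,0), (1,4), (2,8)}; {(0,0), (1,8), (2,4)}.
So G has 4 subgroups of order 3.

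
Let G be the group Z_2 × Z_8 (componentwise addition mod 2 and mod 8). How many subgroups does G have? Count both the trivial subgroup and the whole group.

11

|G| = 16, so by Lagrange every subgroup order divides 16. Divisors: 1, 2, 4, 8, 16.
Subgroups by order — order 1: 1; order 2: 3; order 4: 3; order 8: 3; order 16: 1.
Total: 1 + 3 + 3 + 3 + 1 = 11.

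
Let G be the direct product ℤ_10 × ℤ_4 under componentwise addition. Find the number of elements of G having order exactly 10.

An element (a,b) has order lcm(ord(a), ord(b)); count pairs with lcm equal to 10.
Enumerating gives 12 such elements.

12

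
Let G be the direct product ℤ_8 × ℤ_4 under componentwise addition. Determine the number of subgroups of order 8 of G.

7

|G| = 32 and 8 | 32, so subgroups of order 8 are possible by Lagrange.
The subgroups of order 8 are: {(0,0), (0,1), (0,2), (0,3), (4,0), (4,1), (4,2), (4,3)}; {(0,0), (0,2), (2,0), (2,2), (4,0), (4,2), (6,0), (6,2)}; {(0,0), (0,2), (2,1), (2,3), (4,0), (4,2), (6,1), (6,3)}; {(0,0), (1,0), (2,0), (3,0), (4,0), (5,0), (6,0), (7,0)}; … (7 in all).
So G has 7 subgroups of order 8.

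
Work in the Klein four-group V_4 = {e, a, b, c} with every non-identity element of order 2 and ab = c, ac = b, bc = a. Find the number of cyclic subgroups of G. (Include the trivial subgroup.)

Group the elements of G by the cyclic subgroup they generate; each cyclic subgroup of order d accounts for φ(d) elements.
Cyclic subgroups by order — order 1: 1; order 2: 3.
Total: 4.

4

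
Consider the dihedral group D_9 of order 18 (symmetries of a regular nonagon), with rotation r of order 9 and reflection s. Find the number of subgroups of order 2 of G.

9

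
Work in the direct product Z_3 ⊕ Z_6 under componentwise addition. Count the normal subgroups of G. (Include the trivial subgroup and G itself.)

12

G is abelian, so every subgroup is normal.
G has 12 subgroups in total, hence 12 normal subgroups.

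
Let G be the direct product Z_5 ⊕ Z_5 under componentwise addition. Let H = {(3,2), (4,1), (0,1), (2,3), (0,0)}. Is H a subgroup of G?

(0,1) ∈ H but its inverse (0,4) ∉ H, so H is not a subgroup.

No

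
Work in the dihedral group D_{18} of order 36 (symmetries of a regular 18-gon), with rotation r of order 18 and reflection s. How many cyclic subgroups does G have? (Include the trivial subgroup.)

24

Group the elements of G by the cyclic subgroup they generate; each cyclic subgroup of order d accounts for φ(d) elements.
Cyclic subgroups by order — order 1: 1; order 2: 19; order 3: 1; order 6: 1; order 9: 1; order 18: 1.
Total: 24.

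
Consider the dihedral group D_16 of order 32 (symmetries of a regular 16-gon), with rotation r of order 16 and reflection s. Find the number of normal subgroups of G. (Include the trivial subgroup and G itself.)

8

G has 36 subgroups. Checking conjugation-invariance by order — order 1: 1/1 normal; order 2: 1/17 normal; order 4: 1/9 normal; order 8: 1/5 normal; order 16: 3/3 normal; order 32: 1/1 normal.
Total normal subgroups: 8.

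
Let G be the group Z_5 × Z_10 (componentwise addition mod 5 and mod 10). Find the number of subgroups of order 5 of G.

|G| = 50 and 5 | 50, so subgroups of order 5 are possible by Lagrange.
The subgroups of order 5 are: {(0,0), (0,2), (0,4), (0,6), (0,8)}; {(0,0), (1,0), (2,0), (3,0), (4,0)}; {(0,0), (1,2), (2,4), (3,6), (4,8)}; {(0,0), (1,4), (2,8), (3,2), (4,6)}; … (6 in all).
So G has 6 subgroups of order 5.

6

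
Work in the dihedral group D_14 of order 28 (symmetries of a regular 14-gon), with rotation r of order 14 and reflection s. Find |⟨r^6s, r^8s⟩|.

|⟨r^6s⟩| = 2 and |⟨r^8s⟩| = 2, so |H| is a multiple of lcm(2, 2) = 2 and divides |G| = 28.
Closing under the operation: H = {e, r^2, r^4, r^6, r^8, r^10, r^12, s, r^2s, r^4s, r^6s, r^8s, r^10s, r^12s}, so |H| = 14.

14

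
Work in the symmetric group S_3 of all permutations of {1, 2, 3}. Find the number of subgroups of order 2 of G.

|G| = 6 and 2 | 6, so subgroups of order 2 are possible by Lagrange.
The subgroups of order 2 are: {e, (1 2)}; {e, (1 3)}; {e, (2 3)}.
So G has 3 subgroups of order 2.

3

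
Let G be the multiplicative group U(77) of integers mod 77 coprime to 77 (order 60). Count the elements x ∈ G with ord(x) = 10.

12

Enumerating element orders in G gives 12 elements of order 10.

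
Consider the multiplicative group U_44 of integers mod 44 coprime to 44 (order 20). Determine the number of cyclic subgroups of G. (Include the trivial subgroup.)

Each element a generates a cyclic subgroup ⟨a⟩; distinct elements may generate the same one (a cyclic group of order d has φ(d) generators).
Cyclic subgroups by order — order 1: 1; order 2: 3; order 5: 1; order 10: 3.
Total: 8.

8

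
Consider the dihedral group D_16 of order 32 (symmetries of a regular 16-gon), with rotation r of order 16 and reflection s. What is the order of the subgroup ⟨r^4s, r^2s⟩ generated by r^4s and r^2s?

|⟨r^4s⟩| = 2 and |⟨r^2s⟩| = 2, so |H| is a multiple of lcm(2, 2) = 2 and divides |G| = 32.
Closing under the operation: H = {e, r^2, r^4, r^6, r^8, r^10, r^12, r^14, s, r^2s, r^4s, r^6s, r^8s, r^10s, r^12s, r^14s}, so |H| = 16.

16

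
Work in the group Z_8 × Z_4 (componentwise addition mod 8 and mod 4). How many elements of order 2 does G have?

3

An element (a,b) has order lcm(ord(a), ord(b)); count pairs with lcm equal to 2.
Enumerating gives 3 such elements.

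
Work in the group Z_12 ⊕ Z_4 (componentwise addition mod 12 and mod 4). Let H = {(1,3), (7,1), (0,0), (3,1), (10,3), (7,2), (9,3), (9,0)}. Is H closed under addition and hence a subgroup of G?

No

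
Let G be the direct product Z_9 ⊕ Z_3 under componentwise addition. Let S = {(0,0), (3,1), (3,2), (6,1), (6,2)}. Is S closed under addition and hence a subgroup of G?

No

|S| = 5 does not divide |G| = 27, so by Lagrange S is not a subgroup.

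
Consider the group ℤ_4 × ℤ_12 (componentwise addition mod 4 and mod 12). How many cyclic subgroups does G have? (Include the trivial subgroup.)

20

Each element a generates a cyclic subgroup ⟨a⟩; distinct elements may generate the same one (a cyclic group of order d has φ(d) generators).
Cyclic subgroups by order — order 1: 1; order 2: 3; order 3: 1; order 4: 6; order 6: 3; order 12: 6.
Total: 20.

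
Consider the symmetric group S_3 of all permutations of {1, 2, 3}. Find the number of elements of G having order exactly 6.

No element of G has order 6 (even though 6 | 6).

0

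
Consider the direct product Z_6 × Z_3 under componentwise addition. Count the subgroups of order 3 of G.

4

|G| = 18 and 3 | 18, so subgroups of order 3 are possible by Lagrange.
The subgroups of order 3 are: {(0,0), (0,1), (0,2)}; {(0,0), (2,0), (4,0)}; {(0,0), (2,1), (4,2)}; {(0,0), (2,2), (4,1)}.
So G has 4 subgroups of order 3.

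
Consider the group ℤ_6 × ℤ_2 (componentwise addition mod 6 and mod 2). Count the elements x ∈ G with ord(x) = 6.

6

An element (a,b) has order lcm(ord(a), ord(b)); count pairs with lcm equal to 6.
Enumerating gives 6 such elements.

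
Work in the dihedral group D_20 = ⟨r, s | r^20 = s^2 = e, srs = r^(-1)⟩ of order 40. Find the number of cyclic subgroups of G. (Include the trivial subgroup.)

26

A cyclic subgroup of order d is generated by each of its φ(d) elements of order d, so the cyclic subgroups of order d number (#elements of order d)/φ(d).
Cyclic subgroups by order — order 1: 1; order 2: 21; order 4: 1; order 5: 1; order 10: 1; order 20: 1.
Total: 26.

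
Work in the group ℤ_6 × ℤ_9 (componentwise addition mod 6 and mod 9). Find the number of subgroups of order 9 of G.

4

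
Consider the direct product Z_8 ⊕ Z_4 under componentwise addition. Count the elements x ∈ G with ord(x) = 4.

12

An element (a,b) has order lcm(ord(a), ord(b)); count pairs with lcm equal to 4.
Enumerating gives 12 such elements.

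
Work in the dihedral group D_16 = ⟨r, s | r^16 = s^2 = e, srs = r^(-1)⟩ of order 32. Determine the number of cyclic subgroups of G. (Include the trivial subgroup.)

Each element a generates a cyclic subgroup ⟨a⟩; distinct elements may generate the same one (a cyclic group of order d has φ(d) generators).
Cyclic subgroups by order — order 1: 1; order 2: 17; order 4: 1; order 8: 1; order 16: 1.
Total: 21.

21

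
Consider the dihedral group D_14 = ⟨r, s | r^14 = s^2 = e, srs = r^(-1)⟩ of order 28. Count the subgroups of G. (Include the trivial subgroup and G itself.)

28

|G| = 28, so by Lagrange every subgroup order divides 28. Divisors: 1, 2, 4, 7, 14, 28.
Subgroups by order — order 1: 1; order 2: 15; order 4: 7; order 7: 1; order 14: 3; order 28: 1.
Total: 1 + 15 + 7 + 1 + 3 + 1 = 28.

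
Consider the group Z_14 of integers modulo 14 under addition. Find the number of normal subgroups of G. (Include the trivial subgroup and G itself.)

4

G is abelian, so every subgroup is normal.
G has 4 subgroups in total, hence 4 normal subgroups.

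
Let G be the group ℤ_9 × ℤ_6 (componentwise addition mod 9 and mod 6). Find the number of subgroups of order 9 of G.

|G| = 54 and 9 | 54, so subgroups of order 9 are possible by Lagrange.
The subgroups of order 9 are: {(0,0), (0,2), (0,4), (3,0), (3,2), (3,4), (6,0), (6,2), (6,4)}; {(0,0), (1,0), (2,0), (3,0), (4,0), (5,0), (6,0), (7,0), (8,0)}; {(0,0), (1,2), (2,4), (3,0), (4,2), (5,4), (6,0), (7,2), (8,4)}; {(0,0), (1,4), (2,2), (3,0), (4,4), (5,2), (6,0), (7,4), (8,2)}.
So G has 4 subgroups of order 9.

4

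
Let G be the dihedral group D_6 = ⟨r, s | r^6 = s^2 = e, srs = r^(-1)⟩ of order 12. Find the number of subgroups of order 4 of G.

|G| = 12 and 4 | 12, so subgroups of order 4 are possible by Lagrange.
The subgroups of order 4 are: {e, r^3, r^2s, r^5s}; {e, r^3, s, r^3s}; {e, r^3, rs, r^4s}.
So G has 3 subgroups of order 4.

3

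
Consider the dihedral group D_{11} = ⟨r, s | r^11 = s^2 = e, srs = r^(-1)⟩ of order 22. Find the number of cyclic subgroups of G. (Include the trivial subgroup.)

13

Group the elements of G by the cyclic subgroup they generate; each cyclic subgroup of order d accounts for φ(d) elements.
Cyclic subgroups by order — order 1: 1; order 2: 11; order 11: 1.
Total: 13.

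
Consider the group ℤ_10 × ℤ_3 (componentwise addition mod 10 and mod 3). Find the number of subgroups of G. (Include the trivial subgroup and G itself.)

8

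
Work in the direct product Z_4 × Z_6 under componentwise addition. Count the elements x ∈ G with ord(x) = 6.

6

An element (a,b) has order lcm(ord(a), ord(b)); count pairs with lcm equal to 6.
Enumerating gives 6 such elements.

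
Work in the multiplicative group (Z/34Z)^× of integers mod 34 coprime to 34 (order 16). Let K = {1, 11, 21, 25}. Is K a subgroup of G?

No

25 ∈ K but its inverse 15 ∉ K, so K is not a subgroup.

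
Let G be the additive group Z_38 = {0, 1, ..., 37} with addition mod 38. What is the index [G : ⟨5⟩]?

1

|⟨5⟩| = 38 and |G| = 38.
By Lagrange, [G : H] = |G|/|H| = 38/38 = 1.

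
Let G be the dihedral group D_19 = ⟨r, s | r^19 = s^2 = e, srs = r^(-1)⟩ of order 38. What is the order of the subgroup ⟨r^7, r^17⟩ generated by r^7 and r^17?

|⟨r^7⟩| = 19 and |⟨r^17⟩| = 19, so |H| is a multiple of lcm(19, 19) = 19 and divides |G| = 38.
Closing under the operation: H = {e, r, r^2, r^3, r^4, r^5, r^6, r^7, r^8, r^9, r^10, r^11, r^12, r^13, r^14, r^15, r^16, r^17, r^18}, so |H| = 19.

19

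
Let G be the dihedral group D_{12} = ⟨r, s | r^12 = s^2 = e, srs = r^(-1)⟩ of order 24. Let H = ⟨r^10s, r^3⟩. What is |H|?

|⟨r^10s⟩| = 2 and |⟨r^3⟩| = 4, so |H| is a multiple of lcm(2, 4) = 4 and divides |G| = 24.
Closing under the operation: H = {e, r^3, r^6, r^9, rs, r^4s, r^7s, r^10s}, so |H| = 8.

8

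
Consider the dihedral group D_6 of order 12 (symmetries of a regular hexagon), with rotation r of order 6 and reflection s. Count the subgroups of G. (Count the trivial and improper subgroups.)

16

|G| = 12, so by Lagrange every subgroup order divides 12. Divisors: 1, 2, 3, 4, 6, 12.
Subgroups by order — order 1: 1; order 2: 7; order 3: 1; order 4: 3; order 6: 3; order 12: 1.
Total: 1 + 7 + 1 + 3 + 3 + 1 = 16.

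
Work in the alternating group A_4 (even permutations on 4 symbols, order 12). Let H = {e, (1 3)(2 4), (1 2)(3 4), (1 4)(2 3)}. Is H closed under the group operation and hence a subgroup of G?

|H| = 4 divides |G| = 12, consistent with Lagrange.
H contains the identity, every element's inverse is in H, and H is closed under ∘: it is a subgroup.

Yes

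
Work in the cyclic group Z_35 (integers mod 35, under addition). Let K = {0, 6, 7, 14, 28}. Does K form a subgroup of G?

6 ∈ K but its inverse 29 ∉ K, so K is not a subgroup.

No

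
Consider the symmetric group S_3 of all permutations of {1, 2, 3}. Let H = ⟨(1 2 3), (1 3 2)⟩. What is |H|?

3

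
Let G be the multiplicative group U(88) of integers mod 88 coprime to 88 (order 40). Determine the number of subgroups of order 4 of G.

7

|G| = 40 and 4 | 40, so subgroups of order 4 are possible by Lagrange.
The subgroups of order 4 are: {1, 21, 23, 43}; {1, 21, 45, 65}; {1, 21, 67, 87}; {1, 23, 45, 67}; … (7 in all).
So G has 7 subgroups of order 4.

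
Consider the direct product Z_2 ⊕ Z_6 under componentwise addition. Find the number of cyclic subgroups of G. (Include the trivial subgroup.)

8

A cyclic subgroup of order d is generated by each of its φ(d) elements of order d, so the cyclic subgroups of order d number (#elements of order d)/φ(d).
Cyclic subgroups by order — order 1: 1; order 2: 3; order 3: 1; order 6: 3.
Total: 8.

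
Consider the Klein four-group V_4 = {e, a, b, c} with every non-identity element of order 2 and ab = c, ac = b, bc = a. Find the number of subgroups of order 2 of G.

|G| = 4 and 2 | 4, so subgroups of order 2 are possible by Lagrange.
The subgroups of order 2 are: {e, a}; {e, b}; {e, c}.
So G has 3 subgroups of order 2.

3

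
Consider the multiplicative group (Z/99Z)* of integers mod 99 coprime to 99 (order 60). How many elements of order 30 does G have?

24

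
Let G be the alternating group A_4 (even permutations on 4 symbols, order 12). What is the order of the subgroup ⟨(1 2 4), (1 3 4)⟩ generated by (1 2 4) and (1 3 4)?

|⟨(1 2 4)⟩| = 3 and |⟨(1 3 4)⟩| = 3, so |H| is a multiple of lcm(3, 3) = 3 and divides |G| = 12.
Closing {(1 2 4), (1 3 4)} under the group operation gives all of G, so |H| = 12.

12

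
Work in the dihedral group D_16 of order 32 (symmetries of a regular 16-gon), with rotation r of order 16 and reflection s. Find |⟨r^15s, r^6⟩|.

|⟨r^15s⟩| = 2 and |⟨r^6⟩| = 8, so |H| is a multiple of lcm(2, 8) = 8 and divides |G| = 32.
Closing under the operation: H = {e, r^2, r^4, r^6, r^8, r^10, r^12, r^14, rs, r^3s, r^5s, r^7s, r^9s, r^11s, r^13s, r^15s}, so |H| = 16.

16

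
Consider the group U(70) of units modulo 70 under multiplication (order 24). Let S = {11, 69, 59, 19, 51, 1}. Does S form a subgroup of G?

|S| = 6 divides |G| = 24, consistent with Lagrange.
S contains the identity, every element's inverse is in S, and S is closed under ·: it is a subgroup.
In fact S = ⟨19⟩.

Yes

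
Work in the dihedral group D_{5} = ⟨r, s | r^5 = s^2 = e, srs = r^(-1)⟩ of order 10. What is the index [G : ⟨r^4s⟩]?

|⟨r^4s⟩| = 2 and |G| = 10.
By Lagrange, [G : H] = |G|/|H| = 10/2 = 5.

5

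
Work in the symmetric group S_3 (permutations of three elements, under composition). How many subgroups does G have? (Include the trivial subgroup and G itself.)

|G| = 6, so by Lagrange every subgroup order divides 6. Divisors: 1, 2, 3, 6.
Subgroups by order — order 1: 1; order 2: 3; order 3: 1; order 6: 1.
Total: 1 + 3 + 1 + 1 = 6.

6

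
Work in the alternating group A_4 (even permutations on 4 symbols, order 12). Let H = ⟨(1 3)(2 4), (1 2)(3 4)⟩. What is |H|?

|⟨(1 3)(2 4)⟩| = 2 and |⟨(1 2)(3 4)⟩| = 2, so |H| is a multiple of lcm(2, 2) = 2 and divides |G| = 12.
Closing under the operation: H = {e, (1 2)(3 4), (1 3)(2 4), (1 4)(2 3)}, so |H| = 4.

4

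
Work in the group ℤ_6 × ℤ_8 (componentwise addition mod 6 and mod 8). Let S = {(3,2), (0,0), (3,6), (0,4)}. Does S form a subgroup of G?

Yes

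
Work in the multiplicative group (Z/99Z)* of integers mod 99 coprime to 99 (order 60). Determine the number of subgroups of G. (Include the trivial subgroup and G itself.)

20

|G| = 60, so by Lagrange every subgroup order divides 60. Divisors: 1, 2, 3, 4, 5, 6, 10, 12, 15, 20, 30, 60.
Subgroups by order — order 1: 1; order 2: 3; order 3: 1; order 4: 1; order 5: 1; order 6: 3; order 10: 3; order 12: 1; order 15: 1; order 20: 1; order 30: 3; order 60: 1.
Total: 1 + 3 + 1 + 1 + 1 + 3 + 3 + 1 + 1 + 1 + 3 + 1 = 20.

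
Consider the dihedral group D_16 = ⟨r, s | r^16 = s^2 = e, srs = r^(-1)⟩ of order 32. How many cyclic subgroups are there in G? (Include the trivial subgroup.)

A cyclic subgroup of order d is generated by each of its φ(d) elements of order d, so the cyclic subgroups of order d number (#elements of order d)/φ(d).
Cyclic subgroups by order — order 1: 1; order 2: 17; order 4: 1; order 8: 1; order 16: 1.
Total: 21.

21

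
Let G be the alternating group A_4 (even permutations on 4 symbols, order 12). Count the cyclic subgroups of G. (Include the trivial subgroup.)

8

Group the elements of G by the cyclic subgroup they generate; each cyclic subgroup of order d accounts for φ(d) elements.
Cyclic subgroups by order — order 1: 1; order 2: 3; order 3: 4.
Total: 8.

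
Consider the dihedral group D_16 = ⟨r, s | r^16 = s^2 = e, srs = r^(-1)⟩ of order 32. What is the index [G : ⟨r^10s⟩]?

16

|⟨r^10s⟩| = 2 and |G| = 32.
By Lagrange, [G : H] = |G|/|H| = 32/2 = 16.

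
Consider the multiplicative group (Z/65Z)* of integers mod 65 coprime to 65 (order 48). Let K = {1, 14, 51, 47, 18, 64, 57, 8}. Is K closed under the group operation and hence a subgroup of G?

Yes

|K| = 8 divides |G| = 48, consistent with Lagrange.
K contains the identity, every element's inverse is in K, and K is closed under ·: it is a subgroup.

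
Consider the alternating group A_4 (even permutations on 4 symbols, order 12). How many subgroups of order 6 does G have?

0

|G| = 12 and 6 | 12, so subgroups of order 6 are possible by Lagrange.
Checking all subgroups of G, none has order 6.
So G has 0 subgroups of order 6.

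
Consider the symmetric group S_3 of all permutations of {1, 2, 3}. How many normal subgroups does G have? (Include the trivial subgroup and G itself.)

G has 6 subgroups. Checking conjugation-invariance by order — order 1: 1/1 normal; order 2: 0/3 normal; order 3: 1/1 normal; order 6: 1/1 normal.
Total normal subgroups: 3.

3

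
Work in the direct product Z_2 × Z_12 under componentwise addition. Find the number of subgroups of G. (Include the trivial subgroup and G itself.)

|G| = 24, so by Lagrange every subgroup order divides 24. Divisors: 1, 2, 3, 4, 6, 8, 12, 24.
Subgroups by order — order 1: 1; order 2: 3; order 3: 1; order 4: 3; order 6: 3; order 8: 1; order 12: 3; order 24: 1.
Total: 1 + 3 + 1 + 3 + 3 + 1 + 3 + 1 = 16.

16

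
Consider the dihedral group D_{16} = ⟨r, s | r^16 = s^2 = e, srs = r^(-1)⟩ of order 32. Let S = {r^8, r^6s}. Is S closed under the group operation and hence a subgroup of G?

The identity e ∉ S, so S is not a subgroup.

No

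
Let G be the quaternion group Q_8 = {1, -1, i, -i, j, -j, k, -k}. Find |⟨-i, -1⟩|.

|⟨-i⟩| = 4 and |⟨-1⟩| = 2, so |H| is a multiple of lcm(4, 2) = 4 and divides |G| = 8.
Closing under the operation: H = {1, -1, i, -i}, so |H| = 4.

4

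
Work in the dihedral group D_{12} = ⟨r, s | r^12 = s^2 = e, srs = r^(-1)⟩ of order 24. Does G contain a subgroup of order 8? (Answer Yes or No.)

Yes

8 | 24. A subgroup of order 8 is {e, r^3, r^6, r^9, rs, r^4s, r^7s, r^10s}.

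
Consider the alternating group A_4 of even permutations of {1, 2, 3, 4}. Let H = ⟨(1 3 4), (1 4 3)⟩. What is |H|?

3

|⟨(1 3 4)⟩| = 3 and |⟨(1 4 3)⟩| = 3, so |H| is a multiple of lcm(3, 3) = 3 and divides |G| = 12.
Closing under the operation: H = {e, (1 3 4), (1 4 3)}, so |H| = 3.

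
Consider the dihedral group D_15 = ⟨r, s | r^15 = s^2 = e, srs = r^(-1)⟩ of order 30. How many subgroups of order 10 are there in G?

|G| = 30 and 10 | 30, so subgroups of order 10 are possible by Lagrange.
The subgroups of order 10 are: {e, r^3, r^6, r^9, r^12, rs, r^4s, r^7s, r^10s, r^13s}; {e, r^3, r^6, r^9, r^12, r^2s, r^5s, r^8s, r^11s, r^14s}; {e, r^3, r^6, r^9, r^12, s, r^3s, r^6s, r^9s, r^12s}.
So G has 3 subgroups of order 10.

3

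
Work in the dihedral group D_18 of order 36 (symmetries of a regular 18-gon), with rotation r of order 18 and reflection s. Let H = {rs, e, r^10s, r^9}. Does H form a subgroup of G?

Yes

|H| = 4 divides |G| = 36, consistent with Lagrange.
H contains the identity, every element's inverse is in H, and H is closed under ·: it is a subgroup.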